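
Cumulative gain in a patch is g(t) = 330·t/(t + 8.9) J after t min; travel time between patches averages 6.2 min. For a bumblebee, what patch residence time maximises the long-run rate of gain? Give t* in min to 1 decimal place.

7.4 min

Maximise g(t)/(T+t): set derivative to zero → g'(t)(T+t) = g(t).
g'(t) = 330·8.9/(t + 8.9)². Setting 330·8.9/(t+8.9)² = 330t/[(t+8.9)(6.2+t)] gives 8.9(6.2+t) = t(t+8.9), so t² = 8.9×6.2 = 55.18.
t* = √55.18 = 7.428 min.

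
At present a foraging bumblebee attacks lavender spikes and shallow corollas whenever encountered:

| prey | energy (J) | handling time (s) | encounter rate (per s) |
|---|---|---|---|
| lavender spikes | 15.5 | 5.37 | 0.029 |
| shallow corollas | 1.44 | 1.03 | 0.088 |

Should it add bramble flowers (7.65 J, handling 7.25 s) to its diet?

Yes

Intake rate on the current diet: R = (0.029×15.5 + 0.088×1.44) / (1 + 0.029×5.37 + 0.088×1.03) = 0.5762/1.246 = 0.4623 J/s.
Profitability of bramble flowers: 7.65/7.25 = 1.055 J/s.
Since 1.055 > R, including bramble flowers increases the long-run rate.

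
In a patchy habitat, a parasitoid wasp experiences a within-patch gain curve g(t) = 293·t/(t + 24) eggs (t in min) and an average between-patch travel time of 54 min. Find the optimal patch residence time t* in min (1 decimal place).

Optimal t* satisfies g'(t*) = g(t*)/(T + t*).
g'(t) = 293·24/(t + 24)². Setting 293·24/(t+24)² = 293t/[(t+24)(54+t)] gives 24(54+t) = t(t+24), so t² = 24×54 = 1296.
t* = √1296 = 36 min.

36.0 min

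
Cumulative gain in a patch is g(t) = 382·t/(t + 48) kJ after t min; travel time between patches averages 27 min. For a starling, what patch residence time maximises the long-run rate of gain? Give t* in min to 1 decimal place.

Maximise g(t)/(T+t): set derivative to zero → g'(t)(T+t) = g(t).
g'(t) = 382·48/(t + 48)². Setting 382·48/(t+48)² = 382t/[(t+48)(27+t)] gives 48(27+t) = t(t+48), so t² = 48×27 = 1296.
t* = √1296 = 36 min.

36.0 min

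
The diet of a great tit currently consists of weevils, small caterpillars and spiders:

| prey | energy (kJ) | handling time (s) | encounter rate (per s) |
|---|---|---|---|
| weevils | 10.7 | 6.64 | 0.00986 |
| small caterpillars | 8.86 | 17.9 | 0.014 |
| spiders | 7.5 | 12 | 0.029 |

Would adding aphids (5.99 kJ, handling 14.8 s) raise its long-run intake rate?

Intake rate on the current diet: R = (0.00986×10.7 + 0.014×8.86 + 0.029×7.5) / (1 + 0.00986×6.64 + 0.014×17.9 + 0.029×12) = 0.447/1.664 = 0.2686 kJ/s.
aphids: E/h = 5.99/14.8 = 0.4047 kJ/s.
0.4047 > 0.2686, so adding aphids raises the average — include it.

Yes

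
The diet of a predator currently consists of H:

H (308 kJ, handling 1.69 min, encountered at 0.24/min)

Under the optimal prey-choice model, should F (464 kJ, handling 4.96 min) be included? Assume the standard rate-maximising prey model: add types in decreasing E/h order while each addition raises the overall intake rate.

Yes

Intake rate on the current diet: R = (0.24×308) / (1 + 0.24×1.69) = 73.92/1.406 = 52.59 kJ/min.
Profitability of F: 464/4.96 = 93.55 kJ/min.
93.55 > 52.59, so adding F raises the average — include it.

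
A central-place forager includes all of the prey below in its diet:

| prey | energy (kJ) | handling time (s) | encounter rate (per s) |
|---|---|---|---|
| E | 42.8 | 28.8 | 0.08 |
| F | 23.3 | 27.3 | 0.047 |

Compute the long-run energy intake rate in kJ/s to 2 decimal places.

R = Σλ_iE_i / (1 + Σλ_ih_i)
Numerator: 0.08×42.8 + 0.047×23.3 = 4.519
Denominator: 1 + 0.08×28.8 + 0.047×27.3 = 4.587
R = 4.519/4.587 = 0.9852 kJ/s

0.99 kJ/s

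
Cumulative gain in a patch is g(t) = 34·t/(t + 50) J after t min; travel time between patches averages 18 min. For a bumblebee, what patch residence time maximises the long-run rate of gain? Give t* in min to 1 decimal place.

30.0 min

Optimal t* satisfies g'(t*) = g(t*)/(T + t*).
g'(t) = 34·50/(t + 50)². Setting 34·50/(t+50)² = 34t/[(t+50)(18+t)] gives 50(18+t) = t(t+50), so t² = 50×18 = 900.
t* = √900 = 30 min.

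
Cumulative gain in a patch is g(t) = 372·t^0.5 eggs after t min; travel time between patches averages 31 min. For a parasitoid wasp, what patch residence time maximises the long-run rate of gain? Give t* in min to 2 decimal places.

31.00 min

Optimal t* satisfies g'(t*) = g(t*)/(T + t*).
g'(t) = 0.5·372·t^-0.5. Setting 0.5·372·t^-0.5 = 372·t^0.5/(31+t) gives 0.5(31+t) = t, so 0.50·t = 0.5×31.
t* = 0.5×31/0.50 = 31 min.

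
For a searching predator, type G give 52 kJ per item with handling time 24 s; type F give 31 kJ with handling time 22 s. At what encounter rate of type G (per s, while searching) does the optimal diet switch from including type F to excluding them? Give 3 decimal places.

At the threshold, the rate on type G alone equals the profitability of type F: λ·52/(1 + λ·24) = 31/22 = 1.409.
Rearranging, λ(52 − 1.409×24) = 1.409, so λ = 1.409/18.18 = 0.0775 per s.

0.077 per s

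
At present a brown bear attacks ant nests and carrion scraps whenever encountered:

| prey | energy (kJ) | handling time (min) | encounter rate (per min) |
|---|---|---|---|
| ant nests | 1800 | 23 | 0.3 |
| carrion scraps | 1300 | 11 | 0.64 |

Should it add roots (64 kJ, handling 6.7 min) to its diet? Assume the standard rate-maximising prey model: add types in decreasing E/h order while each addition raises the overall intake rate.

No

On ant nests and carrion scraps alone, R = ΣλE/(1+Σλh) = 1372/14.94 = 91.83 kJ/min.
Profitability of roots: 64/6.7 = 9.552 kJ/min.
Since 9.552 < R, time spent handling roots is better spent searching.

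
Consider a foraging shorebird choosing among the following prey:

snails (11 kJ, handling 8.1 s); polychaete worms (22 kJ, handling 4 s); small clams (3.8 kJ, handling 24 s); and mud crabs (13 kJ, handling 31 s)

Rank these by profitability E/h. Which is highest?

polychaete worms

Profitability E/h (kJ/s): snails = 11/8.1 = 1.36, polychaete worms = 22/4 = 5.5, small clams = 3.8/24 = 0.158, mud crabs = 13/31 = 0.419.
Ranked: polychaete worms > snails > mud crabs > small clams.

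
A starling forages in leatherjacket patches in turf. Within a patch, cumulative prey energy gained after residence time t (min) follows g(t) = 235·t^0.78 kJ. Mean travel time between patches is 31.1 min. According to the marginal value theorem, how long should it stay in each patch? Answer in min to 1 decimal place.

110.3 min

Maximise g(t)/(T+t): set derivative to zero → g'(t)(T+t) = g(t).
g'(t) = 0.78·235·t^-0.22. Setting 0.78·235·t^-0.22 = 235·t^0.78/(31.1+t) gives 0.78(31.1+t) = t, so 0.22·t = 0.78×31.1.
t* = 0.78×31.1/0.22 = 110.3 min.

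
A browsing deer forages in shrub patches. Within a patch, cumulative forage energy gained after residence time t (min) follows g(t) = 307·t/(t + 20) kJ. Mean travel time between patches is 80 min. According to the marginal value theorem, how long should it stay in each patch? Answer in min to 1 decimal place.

40.0 min

By the marginal value theorem, leave when the instantaneous gain rate g'(t) equals the habitat-wide average g(t)/(T + t).
g'(t) = 307·20/(t + 20)². Setting 307·20/(t+20)² = 307t/[(t+20)(80+t)] gives 20(80+t) = t(t+20), so t² = 20×80 = 1600.
t* = √1600 = 40 min.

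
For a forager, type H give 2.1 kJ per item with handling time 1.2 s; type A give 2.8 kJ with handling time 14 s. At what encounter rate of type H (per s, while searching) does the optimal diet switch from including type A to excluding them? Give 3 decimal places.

0.108 per s

The zero-one rule: include type A iff E₂/h₂ > λE₁/(1+λh₁). Equality gives the switch point.
λE₁h₂ = E₂ + λE₂h₁ ⇒ λ = E₂/(E₁h₂ − E₂h₁) = 2.8/(29.4 − 3.36) = 0.1075 per s.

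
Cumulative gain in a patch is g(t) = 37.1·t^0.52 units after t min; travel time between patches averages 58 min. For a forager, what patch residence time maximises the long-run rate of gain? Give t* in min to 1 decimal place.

Optimal t* satisfies g'(t*) = g(t*)/(T + t*).
g'(t) = 0.52·37.1·t^-0.48. Setting 0.52·37.1·t^-0.48 = 37.1·t^0.52/(58+t) gives 0.52(58+t) = t, so 0.48·t = 0.52×58.
t* = 0.52×58/0.48 = 62.83 min.

62.8 min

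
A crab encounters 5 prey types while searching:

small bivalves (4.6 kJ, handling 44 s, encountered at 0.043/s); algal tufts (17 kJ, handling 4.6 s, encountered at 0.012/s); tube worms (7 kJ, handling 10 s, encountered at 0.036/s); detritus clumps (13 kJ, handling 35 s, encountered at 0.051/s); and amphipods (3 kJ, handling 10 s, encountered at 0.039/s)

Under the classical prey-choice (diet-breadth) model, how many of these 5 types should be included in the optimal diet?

Rank by E/h (kJ/s): algal tufts 3.7, tube worms 0.7, detritus clumps 0.371, amphipods 0.3, small bivalves 0.105. Include each in turn until the next type's E/h falls below the running intake rate.
Rate on top 1: 0.1933. tube worms: 0.7 > 0.1933 → include.
Rate on top 2: 0.3222. detritus clumps: 0.371 > 0.3222 → include.
Rate on top 3: 0.3497. amphipods: 0.3 < 0.3497 → exclude; stop.
Optimal diet: algal tufts, tube worms, detritus clumps — 3 of 5 types.

3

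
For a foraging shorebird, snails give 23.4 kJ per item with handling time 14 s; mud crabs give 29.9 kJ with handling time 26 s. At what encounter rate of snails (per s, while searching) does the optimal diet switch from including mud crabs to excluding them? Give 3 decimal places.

0.158 per s

The zero-one rule: include mud crabs iff E₂/h₂ > λE₁/(1+λh₁). Equality gives the switch point.
λE₁h₂ = E₂ + λE₂h₁ ⇒ λ = E₂/(E₁h₂ − E₂h₁) = 29.9/(608.4 − 418.6) = 0.1575 per s.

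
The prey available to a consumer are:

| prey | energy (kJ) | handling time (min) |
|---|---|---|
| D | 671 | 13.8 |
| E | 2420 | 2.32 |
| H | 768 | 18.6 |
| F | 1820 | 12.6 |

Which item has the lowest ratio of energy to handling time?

Profitability E/h (kJ/min): D = 671/13.8 = 48.6, E = 2420/2.32 = 1.04e+03, H = 768/18.6 = 41.3, F = 1820/12.6 = 144.
Ranked: E > F > D > H.

H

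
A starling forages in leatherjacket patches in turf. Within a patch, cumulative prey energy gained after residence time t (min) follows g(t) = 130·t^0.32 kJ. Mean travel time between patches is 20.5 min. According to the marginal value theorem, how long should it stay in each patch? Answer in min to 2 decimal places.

Optimal t* satisfies g'(t*) = g(t*)/(T + t*).
g'(t) = 0.32·130·t^-0.68. Setting 0.32·130·t^-0.68 = 130·t^0.32/(20.5+t) gives 0.32(20.5+t) = t, so 0.68·t = 0.32×20.5.
t* = 0.32×20.5/0.68 = 9.647 min.

9.65 min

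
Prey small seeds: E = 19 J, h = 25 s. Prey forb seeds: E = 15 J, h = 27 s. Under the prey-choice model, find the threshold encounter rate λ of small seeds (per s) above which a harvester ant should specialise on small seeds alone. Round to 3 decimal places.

Drop forb seeds once their profitability E₂/h₂ falls below the rate achievable on small seeds alone: E₂/h₂ = λE₁/(1 + λh₁).
Solve for λ: λE₁h₂ = E₂(1 + λh₁) → λ(E₁h₂ − E₂h₁) = E₂ → λ = E₂/(E₁h₂ − E₂h₁).
λ = 15/(19×27 − 15×25) = 15/138 = 0.1087 per s.

0.109 per s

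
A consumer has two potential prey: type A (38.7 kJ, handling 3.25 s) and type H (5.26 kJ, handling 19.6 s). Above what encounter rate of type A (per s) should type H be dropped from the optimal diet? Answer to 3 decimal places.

At the threshold, the rate on type A alone equals the profitability of type H: λ·38.7/(1 + λ·3.25) = 5.26/19.6 = 0.2684.
Rearranging, λ(38.7 − 0.2684×3.25) = 0.2684, so λ = 0.2684/37.83 = 0.007094 per s.

0.007 per s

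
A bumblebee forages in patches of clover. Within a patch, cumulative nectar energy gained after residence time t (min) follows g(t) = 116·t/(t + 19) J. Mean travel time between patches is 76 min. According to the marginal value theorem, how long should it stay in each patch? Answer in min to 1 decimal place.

38.0 min

Optimal t* satisfies g'(t*) = g(t*)/(T + t*).
g'(t) = 116·19/(t + 19)². Setting 116·19/(t+19)² = 116t/[(t+19)(76+t)] gives 19(76+t) = t(t+19), so t² = 19×76 = 1444.
t* = √1444 = 38 min.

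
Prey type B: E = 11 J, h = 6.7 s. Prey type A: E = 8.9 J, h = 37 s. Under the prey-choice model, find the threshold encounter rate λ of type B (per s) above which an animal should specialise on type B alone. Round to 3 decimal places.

At the threshold, the rate on type B alone equals the profitability of type A: λ·11/(1 + λ·6.7) = 8.9/37 = 0.2405.
Rearranging, λ(11 − 0.2405×6.7) = 0.2405, so λ = 0.2405/9.388 = 0.02562 per s.

0.026 per s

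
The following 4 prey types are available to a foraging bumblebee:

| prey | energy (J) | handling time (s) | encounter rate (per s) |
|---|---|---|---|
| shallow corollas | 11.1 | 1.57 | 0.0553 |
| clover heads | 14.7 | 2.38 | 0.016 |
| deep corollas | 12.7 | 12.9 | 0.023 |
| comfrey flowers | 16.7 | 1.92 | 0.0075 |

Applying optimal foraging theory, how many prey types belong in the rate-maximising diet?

4

E/h in descending order: comfrey flowers 8.7, shallow corollas 7.07, clover heads 6.18, deep corollas 0.984 J/s. The optimal diet is the largest prefix of this list for which every included type satisfies E_i/h_i > R on the types above it.
Rate on top 1: 0.1235. shallow corollas: 7.07 > 0.1235 → include.
Rate on top 2: 0.6711. clover heads: 6.18 > 0.6711 → include.
Rate on top 3: 0.8552. deep corollas: 0.984 > 0.8552 → include.
Optimal diet: comfrey flowers, shallow corollas, clover heads, deep corollas — 4 of 4 types.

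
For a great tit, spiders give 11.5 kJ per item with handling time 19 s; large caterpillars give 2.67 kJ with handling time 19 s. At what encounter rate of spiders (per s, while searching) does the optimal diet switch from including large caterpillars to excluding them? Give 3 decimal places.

0.016 per s

Drop large caterpillars once their profitability E₂/h₂ falls below the rate achievable on spiders alone: E₂/h₂ = λE₁/(1 + λh₁).
Solve for λ: λE₁h₂ = E₂(1 + λh₁) → λ(E₁h₂ − E₂h₁) = E₂ → λ = E₂/(E₁h₂ − E₂h₁).
λ = 2.67/(11.5×19 − 2.67×19) = 2.67/167.8 = 0.01591 per s.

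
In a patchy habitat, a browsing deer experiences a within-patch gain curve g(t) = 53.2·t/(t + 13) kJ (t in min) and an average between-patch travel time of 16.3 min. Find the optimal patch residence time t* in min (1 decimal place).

14.6 min

Maximise g(t)/(T+t): set derivative to zero → g'(t)(T+t) = g(t).
g'(t) = 53.2·13/(t + 13)². Setting 53.2·13/(t+13)² = 53.2t/[(t+13)(16.3+t)] gives 13(16.3+t) = t(t+13), so t² = 13×16.3 = 211.9.
t* = √211.9 = 14.56 min.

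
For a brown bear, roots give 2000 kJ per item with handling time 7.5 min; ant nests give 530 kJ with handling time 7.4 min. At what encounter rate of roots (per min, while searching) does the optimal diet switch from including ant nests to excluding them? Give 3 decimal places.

0.049 per min

The zero-one rule: include ant nests iff E₂/h₂ > λE₁/(1+λh₁). Equality gives the switch point.
λE₁h₂ = E₂ + λE₂h₁ ⇒ λ = E₂/(E₁h₂ − E₂h₁) = 530/(1.48e+04 − 3975) = 0.04896 per min.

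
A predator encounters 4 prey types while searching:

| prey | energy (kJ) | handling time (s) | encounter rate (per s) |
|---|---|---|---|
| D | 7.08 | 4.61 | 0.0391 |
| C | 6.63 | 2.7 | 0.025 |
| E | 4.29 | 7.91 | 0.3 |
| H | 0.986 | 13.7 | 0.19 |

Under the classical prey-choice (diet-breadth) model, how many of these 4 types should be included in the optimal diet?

3

Rank by E/h (kJ/s): C 2.46, D 1.54, E 0.542, H 0.072. Include each in turn until the next type's E/h falls below the running intake rate.
Rate on top 1: 0.1553. D: 1.54 > 0.1553 → include.
Rate on top 2: 0.3547. E: 0.542 > 0.3547 → include.
Rate on top 3: 0.4777. H: 0.072 < 0.4777 → exclude; stop.
Optimal diet: C, D, E — 3 of 4 types.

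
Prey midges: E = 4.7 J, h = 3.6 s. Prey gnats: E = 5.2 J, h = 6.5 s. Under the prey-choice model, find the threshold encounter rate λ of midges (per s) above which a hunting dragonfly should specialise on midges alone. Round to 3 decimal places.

The zero-one rule: include gnats iff E₂/h₂ > λE₁/(1+λh₁). Equality gives the switch point.
λE₁h₂ = E₂ + λE₂h₁ ⇒ λ = E₂/(E₁h₂ − E₂h₁) = 5.2/(30.55 − 18.72) = 0.4396 per s.

0.440 per s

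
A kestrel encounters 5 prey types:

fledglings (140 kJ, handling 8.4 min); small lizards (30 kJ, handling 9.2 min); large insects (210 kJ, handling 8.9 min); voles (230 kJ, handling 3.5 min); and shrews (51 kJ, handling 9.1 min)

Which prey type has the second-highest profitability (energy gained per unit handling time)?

large insects

In descending order of E/h:
voles: 230/3.5 = 65.7 kJ/min
large insects: 210/8.9 = 23.6 kJ/min
fledglings: 140/8.4 = 16.7 kJ/min
shrews: 51/9.1 = 5.6 kJ/min
small lizards: 30/9.2 = 3.26 kJ/min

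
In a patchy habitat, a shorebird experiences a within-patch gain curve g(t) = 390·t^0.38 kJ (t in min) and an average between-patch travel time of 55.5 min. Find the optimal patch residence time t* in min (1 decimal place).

34.0 min

Maximise g(t)/(T+t): set derivative to zero → g'(t)(T+t) = g(t).
g'(t) = 0.38·390·t^-0.62. Setting 0.38·390·t^-0.62 = 390·t^0.38/(55.5+t) gives 0.38(55.5+t) = t, so 0.62·t = 0.38×55.5.
t* = 0.38×55.5/0.62 = 34.02 min.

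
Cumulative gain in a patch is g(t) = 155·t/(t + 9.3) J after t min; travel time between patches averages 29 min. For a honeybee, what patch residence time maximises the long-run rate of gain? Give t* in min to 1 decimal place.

Maximise g(t)/(T+t): set derivative to zero → g'(t)(T+t) = g(t).
g'(t) = 155·9.3/(t + 9.3)². Setting 155·9.3/(t+9.3)² = 155t/[(t+9.3)(29+t)] gives 9.3(29+t) = t(t+9.3), so t² = 9.3×29 = 269.7.
t* = √269.7 = 16.42 min.

16.4 min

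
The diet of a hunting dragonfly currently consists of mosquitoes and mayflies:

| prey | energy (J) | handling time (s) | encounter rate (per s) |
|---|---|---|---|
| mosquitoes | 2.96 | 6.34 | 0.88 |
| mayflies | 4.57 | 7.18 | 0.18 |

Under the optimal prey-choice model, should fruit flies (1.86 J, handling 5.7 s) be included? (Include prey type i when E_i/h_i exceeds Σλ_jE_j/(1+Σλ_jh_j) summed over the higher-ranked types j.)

No

On mosquitoes and mayflies alone, R = ΣλE/(1+Σλh) = 3.427/7.872 = 0.4354 J/s.
fruit flies: E/h = 1.86/5.7 = 0.3263 J/s.
Since 0.3263 < R, time spent handling fruit flies is better spent searching.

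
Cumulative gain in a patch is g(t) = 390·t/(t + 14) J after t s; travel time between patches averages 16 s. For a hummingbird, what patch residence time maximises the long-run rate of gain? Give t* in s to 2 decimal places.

14.97 s

By the marginal value theorem, leave when the instantaneous gain rate g'(t) equals the habitat-wide average g(t)/(T + t).
g'(t) = 390·14/(t + 14)². Setting 390·14/(t+14)² = 390t/[(t+14)(16+t)] gives 14(16+t) = t(t+14), so t² = 14×16 = 224.
t* = √224 = 14.97 s.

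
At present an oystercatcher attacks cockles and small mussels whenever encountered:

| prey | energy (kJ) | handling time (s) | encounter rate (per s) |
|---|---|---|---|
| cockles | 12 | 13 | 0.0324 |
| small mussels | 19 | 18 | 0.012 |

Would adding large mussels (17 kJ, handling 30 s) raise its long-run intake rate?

Current rate: (0.0324×12 + 0.012×19)/(1 + 0.0324×13 + 0.012×18) = 0.3767 kJ/s.
Profitability of large mussels: 17/30 = 0.5667 kJ/s.
0.5667 > 0.3767, so adding large mussels raises the average — include it.

Yes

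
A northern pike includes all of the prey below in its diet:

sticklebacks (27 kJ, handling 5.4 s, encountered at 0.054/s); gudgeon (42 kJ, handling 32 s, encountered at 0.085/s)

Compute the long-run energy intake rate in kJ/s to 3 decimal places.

R = Σλ_iE_i / (1 + Σλ_ih_i)
Numerator: 0.054×27 + 0.085×42 = 5.028
Denominator: 1 + 0.054×5.4 + 0.085×32 = 4.012
R = 5.028/4.012 = 1.253 kJ/s

1.253 kJ/s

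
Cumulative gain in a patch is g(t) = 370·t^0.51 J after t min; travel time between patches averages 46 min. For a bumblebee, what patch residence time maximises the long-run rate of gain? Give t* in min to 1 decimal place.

47.9 min

By the marginal value theorem, leave when the instantaneous gain rate g'(t) equals the habitat-wide average g(t)/(T + t).
g'(t) = 0.51·370·t^-0.49. Setting 0.51·370·t^-0.49 = 370·t^0.51/(46+t) gives 0.51(46+t) = t, so 0.49·t = 0.51×46.
t* = 0.51×46/0.49 = 47.88 min.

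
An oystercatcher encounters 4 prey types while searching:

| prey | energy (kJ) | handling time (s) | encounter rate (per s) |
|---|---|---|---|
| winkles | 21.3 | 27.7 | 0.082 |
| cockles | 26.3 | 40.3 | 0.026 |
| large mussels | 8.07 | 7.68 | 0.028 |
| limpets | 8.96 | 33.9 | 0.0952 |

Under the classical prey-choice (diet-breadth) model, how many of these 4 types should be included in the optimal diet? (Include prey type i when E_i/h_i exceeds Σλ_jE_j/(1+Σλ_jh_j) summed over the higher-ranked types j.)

E/h in descending order: large mussels 1.05, winkles 0.769, cockles 0.653, limpets 0.264 kJ/s. The optimal diet is the largest prefix of this list for which every included type satisfies E_i/h_i > R on the types above it.
Rate on top 1: 0.186. winkles: 0.769 > 0.186 → include.
Rate on top 2: 0.5658. cockles: 0.653 > 0.5658 → include.
Rate on top 3: 0.5858. limpets: 0.264 < 0.5858 → exclude; stop.
Optimal diet: large mussels, winkles, cockles — 3 of 4 types.

3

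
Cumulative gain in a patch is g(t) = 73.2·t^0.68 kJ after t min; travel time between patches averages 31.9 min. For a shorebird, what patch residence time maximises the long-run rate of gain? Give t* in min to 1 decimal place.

Maximise g(t)/(T+t): set derivative to zero → g'(t)(T+t) = g(t).
g'(t) = 0.68·73.2·t^-0.32. Setting 0.68·73.2·t^-0.32 = 73.2·t^0.68/(31.9+t) gives 0.68(31.9+t) = t, so 0.32·t = 0.68×31.9.
t* = 0.68×31.9/0.32 = 67.79 min.

67.8 min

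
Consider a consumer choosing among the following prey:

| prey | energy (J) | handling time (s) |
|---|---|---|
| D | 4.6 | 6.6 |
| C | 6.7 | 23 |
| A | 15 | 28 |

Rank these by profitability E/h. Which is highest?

Profitability E/h (J/s): D = 4.6/6.6 = 0.697, C = 6.7/23 = 0.291, A = 15/28 = 0.536.
Ranked: D > A > C.

D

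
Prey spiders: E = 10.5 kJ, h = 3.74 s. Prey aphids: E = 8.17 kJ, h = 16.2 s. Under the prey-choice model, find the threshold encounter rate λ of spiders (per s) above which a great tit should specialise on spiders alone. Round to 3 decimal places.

0.059 per s

At the threshold, the rate on spiders alone equals the profitability of aphids: λ·10.5/(1 + λ·3.74) = 8.17/16.2 = 0.5043.
Rearranging, λ(10.5 − 0.5043×3.74) = 0.5043, so λ = 0.5043/8.614 = 0.05855 per s.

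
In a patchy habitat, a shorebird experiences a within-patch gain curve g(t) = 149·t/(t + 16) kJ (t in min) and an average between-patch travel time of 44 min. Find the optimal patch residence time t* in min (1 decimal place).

26.5 min

By the marginal value theorem, leave when the instantaneous gain rate g'(t) equals the habitat-wide average g(t)/(T + t).
g'(t) = 149·16/(t + 16)². Setting 149·16/(t+16)² = 149t/[(t+16)(44+t)] gives 16(44+t) = t(t+16), so t² = 16×44 = 704.
t* = √704 = 26.53 min.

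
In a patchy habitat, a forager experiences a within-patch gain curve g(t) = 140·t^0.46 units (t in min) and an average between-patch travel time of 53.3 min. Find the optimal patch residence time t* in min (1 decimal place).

Optimal t* satisfies g'(t*) = g(t*)/(T + t*).
g'(t) = 0.46·140·t^-0.54. Setting 0.46·140·t^-0.54 = 140·t^0.46/(53.3+t) gives 0.46(53.3+t) = t, so 0.54·t = 0.46×53.3.
t* = 0.46×53.3/0.54 = 45.4 min.

45.4 min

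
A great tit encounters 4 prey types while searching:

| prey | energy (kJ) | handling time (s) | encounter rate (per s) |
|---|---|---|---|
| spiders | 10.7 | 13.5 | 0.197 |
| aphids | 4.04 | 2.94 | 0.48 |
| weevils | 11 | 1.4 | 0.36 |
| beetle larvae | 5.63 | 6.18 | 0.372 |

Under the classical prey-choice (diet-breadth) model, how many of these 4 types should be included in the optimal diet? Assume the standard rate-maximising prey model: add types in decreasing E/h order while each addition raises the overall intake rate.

Rank by E/h (kJ/s): weevils 7.86, aphids 1.37, beetle larvae 0.911, spiders 0.793. Include each in turn until the next type's E/h falls below the running intake rate.
Rate on top 1: 2.633. aphids: 1.37 < 2.633 → exclude; stop.
Optimal diet: weevils — 1 of 4 types.

1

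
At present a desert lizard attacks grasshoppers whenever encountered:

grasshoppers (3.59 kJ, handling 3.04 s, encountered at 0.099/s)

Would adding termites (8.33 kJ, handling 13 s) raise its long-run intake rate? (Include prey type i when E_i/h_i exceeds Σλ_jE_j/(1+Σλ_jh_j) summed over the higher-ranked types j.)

Yes

Current rate: (0.099×3.59)/(1 + 0.099×3.04) = 0.2732 kJ/s.
termites: E/h = 8.33/13 = 0.6408 kJ/s.
Since 0.6408 > R, including termites increases the long-run rate.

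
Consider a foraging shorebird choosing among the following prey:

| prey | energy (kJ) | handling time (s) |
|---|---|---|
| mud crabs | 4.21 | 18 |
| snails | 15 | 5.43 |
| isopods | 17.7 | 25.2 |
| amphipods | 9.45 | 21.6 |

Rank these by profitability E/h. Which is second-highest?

In descending order of E/h:
snails: 15/5.43 = 2.76 kJ/s
isopods: 17.7/25.2 = 0.702 kJ/s
amphipods: 9.45/21.6 = 0.437 kJ/s
mud crabs: 4.21/18 = 0.234 kJ/s

isopods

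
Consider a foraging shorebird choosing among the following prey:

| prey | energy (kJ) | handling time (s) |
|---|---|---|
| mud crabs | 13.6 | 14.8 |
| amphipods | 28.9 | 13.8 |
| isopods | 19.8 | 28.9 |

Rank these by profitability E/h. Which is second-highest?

mud crabs

Profitability E/h (kJ/s): mud crabs = 13.6/14.8 = 0.919, amphipods = 28.9/13.8 = 2.09, isopods = 19.8/28.9 = 0.685.
Ranked: amphipods > mud crabs > isopods.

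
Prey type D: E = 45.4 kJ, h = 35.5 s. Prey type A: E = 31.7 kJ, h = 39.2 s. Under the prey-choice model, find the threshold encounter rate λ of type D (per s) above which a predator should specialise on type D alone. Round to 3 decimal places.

Drop type A once their profitability E₂/h₂ falls below the rate achievable on type D alone: E₂/h₂ = λE₁/(1 + λh₁).
Solve for λ: λE₁h₂ = E₂(1 + λh₁) → λ(E₁h₂ − E₂h₁) = E₂ → λ = E₂/(E₁h₂ − E₂h₁).
λ = 31.7/(45.4×39.2 − 31.7×35.5) = 31.7/654.3 = 0.04845 per s.

0.048 per s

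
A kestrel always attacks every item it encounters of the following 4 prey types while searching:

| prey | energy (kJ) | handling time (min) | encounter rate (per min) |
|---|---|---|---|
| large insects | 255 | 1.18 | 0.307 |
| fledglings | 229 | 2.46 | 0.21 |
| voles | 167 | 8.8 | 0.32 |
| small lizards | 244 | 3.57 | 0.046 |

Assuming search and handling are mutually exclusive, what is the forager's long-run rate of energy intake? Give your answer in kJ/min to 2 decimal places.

R = Σλ_iE_i / (1 + Σλ_ih_i)
Numerator: 0.307×255 + 0.21×229 + 0.32×167 + 0.046×244 = 191
Denominator: 1 + 0.307×1.18 + 0.21×2.46 + 0.32×8.8 + 0.046×3.57 = 4.859
R = 191/4.859 = 39.32 kJ/min

39.32 kJ/min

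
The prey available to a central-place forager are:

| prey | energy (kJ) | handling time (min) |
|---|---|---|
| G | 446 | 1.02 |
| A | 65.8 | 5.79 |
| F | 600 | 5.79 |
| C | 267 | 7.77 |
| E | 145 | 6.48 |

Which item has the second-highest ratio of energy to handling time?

F

In descending order of E/h:
G: 446/1.02 = 437 kJ/min
F: 600/5.79 = 104 kJ/min
C: 267/7.77 = 34.4 kJ/min
E: 145/6.48 = 22.4 kJ/min
A: 65.8/5.79 = 11.4 kJ/min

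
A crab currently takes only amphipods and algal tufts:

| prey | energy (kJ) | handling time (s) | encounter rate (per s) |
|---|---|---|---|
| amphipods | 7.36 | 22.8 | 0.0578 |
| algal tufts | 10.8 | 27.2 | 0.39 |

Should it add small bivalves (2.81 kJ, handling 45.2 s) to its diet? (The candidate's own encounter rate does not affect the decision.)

On amphipods and algal tufts alone, R = ΣλE/(1+Σλh) = 4.637/12.93 = 0.3588 kJ/s.
small bivalves: E/h = 2.81/45.2 = 0.06217 kJ/s.
Since 0.06217 < R, time spent handling small bivalves is better spent searching.

No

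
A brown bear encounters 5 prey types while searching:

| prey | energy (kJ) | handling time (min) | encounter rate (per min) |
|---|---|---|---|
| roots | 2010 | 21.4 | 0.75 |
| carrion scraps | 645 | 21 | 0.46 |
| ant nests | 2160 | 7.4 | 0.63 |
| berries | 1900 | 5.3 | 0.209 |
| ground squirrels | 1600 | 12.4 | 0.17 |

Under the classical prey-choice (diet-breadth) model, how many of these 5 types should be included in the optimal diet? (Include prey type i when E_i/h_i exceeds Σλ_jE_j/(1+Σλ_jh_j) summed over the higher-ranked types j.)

2

E/h in descending order: berries 358, ant nests 292, ground squirrels 129, roots 93.9, carrion scraps 30.7 kJ/min. The optimal diet is the largest prefix of this list for which every included type satisfies E_i/h_i > R on the types above it.
Rate on top 1: 188.4. ant nests: 292 > 188.4 → include.
Rate on top 2: 259.7. ground squirrels: 129 < 259.7 → exclude; stop.
Optimal diet: berries, ant nests — 2 of 5 types.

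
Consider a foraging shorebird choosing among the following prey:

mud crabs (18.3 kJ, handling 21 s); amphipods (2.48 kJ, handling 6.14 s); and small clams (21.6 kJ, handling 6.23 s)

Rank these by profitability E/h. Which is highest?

Profitability E/h (kJ/s): mud crabs = 18.3/21 = 0.871, amphipods = 2.48/6.14 = 0.404, small clams = 21.6/6.23 = 3.47.
Ranked: small clams > mud crabs > amphipods.

small clams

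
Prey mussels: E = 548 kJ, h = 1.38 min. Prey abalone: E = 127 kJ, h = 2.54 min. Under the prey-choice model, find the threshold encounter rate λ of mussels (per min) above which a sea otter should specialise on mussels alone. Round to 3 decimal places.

At the threshold, the rate on mussels alone equals the profitability of abalone: λ·548/(1 + λ·1.38) = 127/2.54 = 50.
Rearranging, λ(548 − 50×1.38) = 50, so λ = 50/479 = 0.1044 per min.

0.104 per min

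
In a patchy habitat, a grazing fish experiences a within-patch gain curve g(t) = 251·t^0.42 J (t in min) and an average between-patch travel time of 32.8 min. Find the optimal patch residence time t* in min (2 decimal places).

23.75 min

Optimal t* satisfies g'(t*) = g(t*)/(T + t*).
g'(t) = 0.42·251·t^-0.58. Setting 0.42·251·t^-0.58 = 251·t^0.42/(32.8+t) gives 0.42(32.8+t) = t, so 0.58·t = 0.42×32.8.
t* = 0.42×32.8/0.58 = 23.75 min.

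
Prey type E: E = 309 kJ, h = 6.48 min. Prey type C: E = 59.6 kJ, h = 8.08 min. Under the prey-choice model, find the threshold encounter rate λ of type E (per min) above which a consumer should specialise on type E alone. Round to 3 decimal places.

At the threshold, the rate on type E alone equals the profitability of type C: λ·309/(1 + λ·6.48) = 59.6/8.08 = 7.376.
Rearranging, λ(309 − 7.376×6.48) = 7.376, so λ = 7.376/261.2 = 0.02824 per min.

0.028 per min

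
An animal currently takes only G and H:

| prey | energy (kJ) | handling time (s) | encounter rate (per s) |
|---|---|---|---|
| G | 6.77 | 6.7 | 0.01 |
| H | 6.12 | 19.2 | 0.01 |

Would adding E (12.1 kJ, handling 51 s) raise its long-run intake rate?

Yes

Intake rate on the current diet: R = (0.01×6.77 + 0.01×6.12) / (1 + 0.01×6.7 + 0.01×19.2) = 0.1289/1.259 = 0.1024 kJ/s.
Profitability of E: 12.1/51 = 0.2373 kJ/s.
0.2373 > 0.1024, so adding E raises the average — include it.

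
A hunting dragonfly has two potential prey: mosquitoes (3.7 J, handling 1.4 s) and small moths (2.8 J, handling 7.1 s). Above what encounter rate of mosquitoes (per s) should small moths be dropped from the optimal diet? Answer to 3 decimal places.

0.125 per s

Drop small moths once their profitability E₂/h₂ falls below the rate achievable on mosquitoes alone: E₂/h₂ = λE₁/(1 + λh₁).
Solve for λ: λE₁h₂ = E₂(1 + λh₁) → λ(E₁h₂ − E₂h₁) = E₂ → λ = E₂/(E₁h₂ − E₂h₁).
λ = 2.8/(3.7×7.1 − 2.8×1.4) = 2.8/22.35 = 0.1253 per s.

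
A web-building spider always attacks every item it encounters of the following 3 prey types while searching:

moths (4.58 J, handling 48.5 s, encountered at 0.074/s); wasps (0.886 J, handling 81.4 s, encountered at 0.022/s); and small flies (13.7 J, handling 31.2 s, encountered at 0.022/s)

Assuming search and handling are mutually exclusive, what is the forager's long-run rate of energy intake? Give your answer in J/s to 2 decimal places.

0.09 J/s

R = Σλ_iE_i / (1 + Σλ_ih_i)
Numerator: 0.074×4.58 + 0.022×0.886 + 0.022×13.7 = 0.6598
Denominator: 1 + 0.074×48.5 + 0.022×81.4 + 0.022×31.2 = 7.066
R = 0.6598/7.066 = 0.09338 J/s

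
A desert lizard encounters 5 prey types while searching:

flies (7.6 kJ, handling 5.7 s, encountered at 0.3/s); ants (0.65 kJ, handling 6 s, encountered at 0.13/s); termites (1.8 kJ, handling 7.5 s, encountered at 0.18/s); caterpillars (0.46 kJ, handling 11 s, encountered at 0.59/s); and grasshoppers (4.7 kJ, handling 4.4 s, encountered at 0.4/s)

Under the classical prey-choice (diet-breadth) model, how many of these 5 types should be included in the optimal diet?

2

Rank by E/h (kJ/s): flies 1.33, grasshoppers 1.07, termites 0.24, ants 0.108, caterpillars 0.0418. Include each in turn until the next type's E/h falls below the running intake rate.
Rate on top 1: 0.8413. grasshoppers: 1.07 > 0.8413 → include.
Rate on top 2: 0.9306. termites: 0.24 < 0.9306 → exclude; stop.
Optimal diet: flies, grasshoppers — 2 of 5 types.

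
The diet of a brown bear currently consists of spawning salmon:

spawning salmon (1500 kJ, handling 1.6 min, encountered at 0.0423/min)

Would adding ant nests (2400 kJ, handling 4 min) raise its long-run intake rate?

On spawning salmon alone, R = ΣλE/(1+Σλh) = 63.45/1.068 = 59.43 kJ/min.
ant nests: E/h = 2400/4 = 600 kJ/min.
600 > 59.43, so adding ant nests raises the average — include it.

Yes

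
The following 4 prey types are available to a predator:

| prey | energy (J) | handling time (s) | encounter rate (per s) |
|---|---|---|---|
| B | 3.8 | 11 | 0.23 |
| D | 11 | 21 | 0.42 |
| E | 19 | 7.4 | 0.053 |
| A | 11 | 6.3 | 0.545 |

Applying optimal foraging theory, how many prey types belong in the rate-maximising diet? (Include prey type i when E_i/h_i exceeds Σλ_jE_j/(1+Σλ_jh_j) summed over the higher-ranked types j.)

2

Profitabilities (E/h, J/s): E 2.57, A 1.75, D 0.524, B 0.345. Add prey in this order while the next type's profitability exceeds the intake rate on those already taken.
Rate on top 1: 0.7233. A: 1.75 > 0.7233 → include.
Rate on top 2: 1.451. D: 0.524 < 1.451 → exclude; stop.
Optimal diet: E, A — 2 of 4 types.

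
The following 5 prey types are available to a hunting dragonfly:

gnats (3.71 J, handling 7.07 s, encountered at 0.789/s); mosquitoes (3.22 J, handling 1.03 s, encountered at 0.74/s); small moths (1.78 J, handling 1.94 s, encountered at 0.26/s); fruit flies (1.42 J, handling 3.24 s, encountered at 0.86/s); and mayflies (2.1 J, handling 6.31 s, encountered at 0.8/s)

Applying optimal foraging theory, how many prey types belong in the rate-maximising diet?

E/h in descending order: mosquitoes 3.13, small moths 0.918, gnats 0.525, fruit flies 0.438, mayflies 0.333 J/s. The optimal diet is the largest prefix of this list for which every included type satisfies E_i/h_i > R on the types above it.
Rate on top 1: 1.352. small moths: 0.918 < 1.352 → exclude; stop.
Optimal diet: mosquitoes — 1 of 5 types.

1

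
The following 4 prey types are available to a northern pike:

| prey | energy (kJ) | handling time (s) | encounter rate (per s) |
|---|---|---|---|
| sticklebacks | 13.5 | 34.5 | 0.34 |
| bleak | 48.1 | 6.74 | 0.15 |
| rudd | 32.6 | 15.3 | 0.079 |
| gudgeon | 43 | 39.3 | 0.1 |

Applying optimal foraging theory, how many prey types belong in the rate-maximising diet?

Rank by E/h (kJ/s): bleak 7.14, rudd 2.13, gudgeon 1.09, sticklebacks 0.391. Include each in turn until the next type's E/h falls below the running intake rate.
Rate on top 1: 3.588. rudd: 2.13 < 3.588 → exclude; stop.
Optimal diet: bleak — 1 of 4 types.

1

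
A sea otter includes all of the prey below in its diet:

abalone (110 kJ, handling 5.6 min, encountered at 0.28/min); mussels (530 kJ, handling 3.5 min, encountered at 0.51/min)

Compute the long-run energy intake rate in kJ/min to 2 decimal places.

Energy encountered per unit search time: 0.28×110 + 0.51×530 = 301.1 kJ/min.
Handling time per unit search time: 0.28×5.6 + 0.51×3.5 = 3.353.
Rate = 301.1/(1 + 3.353) = 69.17 kJ/min.

69.17 kJ/min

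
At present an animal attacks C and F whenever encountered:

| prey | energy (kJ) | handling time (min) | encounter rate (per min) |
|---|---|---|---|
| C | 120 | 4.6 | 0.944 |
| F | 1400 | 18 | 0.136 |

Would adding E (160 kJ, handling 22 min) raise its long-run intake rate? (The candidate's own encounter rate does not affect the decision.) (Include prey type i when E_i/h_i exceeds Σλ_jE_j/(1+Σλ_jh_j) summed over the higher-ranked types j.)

Intake rate on the current diet: R = (0.944×120 + 0.136×1400) / (1 + 0.944×4.6 + 0.136×18) = 303.7/7.79 = 38.98 kJ/min.
E: E/h = 160/22 = 7.273 kJ/min.
Since 7.273 < R, time spent handling E is better spent searching.

No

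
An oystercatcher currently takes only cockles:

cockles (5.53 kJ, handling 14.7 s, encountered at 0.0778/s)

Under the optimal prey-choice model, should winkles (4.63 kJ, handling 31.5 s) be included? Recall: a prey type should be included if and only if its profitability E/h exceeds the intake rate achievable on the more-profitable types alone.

Current rate: (0.0778×5.53)/(1 + 0.0778×14.7) = 0.2007 kJ/s.
winkles: E/h = 4.63/31.5 = 0.147 kJ/s.
0.147 < 0.2007, so adding winkles would lower the average — exclude it.

No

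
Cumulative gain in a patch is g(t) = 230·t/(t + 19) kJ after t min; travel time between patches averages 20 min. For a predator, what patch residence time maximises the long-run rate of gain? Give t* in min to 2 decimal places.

Maximise g(t)/(T+t): set derivative to zero → g'(t)(T+t) = g(t).
g'(t) = 230·19/(t + 19)². Setting 230·19/(t+19)² = 230t/[(t+19)(20+t)] gives 19(20+t) = t(t+19), so t² = 19×20 = 380.
t* = √380 = 19.49 min.

19.49 min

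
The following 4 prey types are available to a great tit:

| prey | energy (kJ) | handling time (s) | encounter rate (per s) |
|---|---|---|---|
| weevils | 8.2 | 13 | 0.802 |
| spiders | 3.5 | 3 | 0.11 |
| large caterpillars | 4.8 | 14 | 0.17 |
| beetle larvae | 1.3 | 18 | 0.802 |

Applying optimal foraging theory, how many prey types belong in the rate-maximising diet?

Profitabilities (E/h, kJ/s): spiders 1.17, weevils 0.631, large caterpillars 0.343, beetle larvae 0.0722. Add prey in this order while the next type's profitability exceeds the intake rate on those already taken.
Rate on top 1: 0.2895. weevils: 0.631 > 0.2895 → include.
Rate on top 2: 0.5922. large caterpillars: 0.343 < 0.5922 → exclude; stop.
Optimal diet: spiders, weevils — 2 of 4 types.

2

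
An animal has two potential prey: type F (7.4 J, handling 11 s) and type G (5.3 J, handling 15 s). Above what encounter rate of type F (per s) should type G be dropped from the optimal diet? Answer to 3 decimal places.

At the threshold, the rate on type F alone equals the profitability of type G: λ·7.4/(1 + λ·11) = 5.3/15 = 0.3533.
Rearranging, λ(7.4 − 0.3533×11) = 0.3533, so λ = 0.3533/3.513 = 0.1006 per s.

0.101 per s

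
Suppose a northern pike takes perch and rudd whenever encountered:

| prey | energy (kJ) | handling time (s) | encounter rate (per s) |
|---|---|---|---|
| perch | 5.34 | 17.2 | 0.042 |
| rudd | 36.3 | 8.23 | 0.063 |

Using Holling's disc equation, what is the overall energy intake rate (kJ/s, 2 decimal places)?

1.12 kJ/s

Energy encountered per unit search time: 0.042×5.34 + 0.063×36.3 = 2.511 kJ/s.
Handling time per unit search time: 0.042×17.2 + 0.063×8.23 = 1.241.
Rate = 2.511/(1 + 1.241) = 1.121 kJ/s.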